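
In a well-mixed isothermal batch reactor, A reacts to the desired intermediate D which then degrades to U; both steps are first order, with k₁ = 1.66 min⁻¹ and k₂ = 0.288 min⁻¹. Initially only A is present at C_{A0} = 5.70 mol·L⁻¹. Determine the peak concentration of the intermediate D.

3.95 mol·L⁻¹

At the optimum, C_{D,max}/C_{A0} = (k₁/k₂)^[k₂/(k₂−k₁)].
= (1.66/0.288)^(0.288/(0.288−1.66)) = (5.764)^(-0.2099) = 0.6923.
C_{D,max} = 0.6923×5.70 = 3.95 mol·L⁻¹.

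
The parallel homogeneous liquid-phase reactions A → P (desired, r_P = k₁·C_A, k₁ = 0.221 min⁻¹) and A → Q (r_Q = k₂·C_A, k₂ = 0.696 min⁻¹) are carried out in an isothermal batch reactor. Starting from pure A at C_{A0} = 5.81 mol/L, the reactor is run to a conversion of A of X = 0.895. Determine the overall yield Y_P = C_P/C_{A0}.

0.216

C_A = C_{A0}(1−X) = 0.6100 mol/L.
Both paths are first order in A, so the instantaneous fraction to P is constant: dC_P/d(−C_A) = k₁/(k₁+k₂) = 0.2410.
C_P = 0.2410·(C_{A0}−C_A) = 0.2410×5.200 = 1.25 mol/L.
Y_P = C_P/C_{A0} = 1.253/5.81 = 0.216.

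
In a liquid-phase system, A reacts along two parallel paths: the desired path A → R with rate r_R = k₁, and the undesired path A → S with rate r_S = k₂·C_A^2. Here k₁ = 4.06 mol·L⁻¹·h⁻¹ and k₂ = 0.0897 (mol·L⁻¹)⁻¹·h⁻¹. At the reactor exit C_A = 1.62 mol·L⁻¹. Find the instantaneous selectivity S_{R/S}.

S_{R/S} = r_R/r_S = (k₁)/(k₂·C_A^2) = (k₁/k₂)·C_A^-2.
= (4.06) / (0.0897×1.620^2) = 4.060/0.2354 = 17.2.

17.2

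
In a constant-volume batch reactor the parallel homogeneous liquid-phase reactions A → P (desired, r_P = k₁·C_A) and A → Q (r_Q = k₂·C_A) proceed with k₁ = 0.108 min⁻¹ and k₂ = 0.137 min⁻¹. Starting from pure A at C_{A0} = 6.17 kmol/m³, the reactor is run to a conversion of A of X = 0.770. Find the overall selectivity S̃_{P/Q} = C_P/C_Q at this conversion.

0.788

C_A = C_{A0}(1−X) = 1.419 kmol/m³.
Both paths are first order in A, so the instantaneous fraction to P is constant: dC_P/d(−C_A) = k₁/(k₁+k₂) = 0.4408.
C_P = 0.4408·(C_{A0}−C_A) = 0.4408×4.751 = 2.09 kmol/m³.
C_Q = (C_{A0}−C_A)−C_P = 2.657 kmol/m³; S̃_{P/Q} = 2.094/2.657 = 0.788.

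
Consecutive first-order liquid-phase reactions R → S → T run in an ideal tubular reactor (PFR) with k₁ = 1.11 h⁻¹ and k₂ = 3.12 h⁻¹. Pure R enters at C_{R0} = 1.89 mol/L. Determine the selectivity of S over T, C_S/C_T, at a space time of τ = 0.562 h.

Solving the coupled first-order balances gives C_S(τ) = [k₁/(k₂−k₁)]·C_{R0}·(e^(−k₁τ) − e^(−k₂τ)).
e^(−k₁τ) = e^(−1.11×0.562) = e^(−0.6238) = 0.5359; e^(−k₂τ) = e^(−1.753) = 0.1732.
C_S = 1.11×1.89/(3.12−1.11) × (0.5359−0.1732) = 1.044×0.3627 = 0.3786 mol/L.
C_R = C_{R0}e^(−k₁τ) = 1.013 mol/L, so C_T = C_{R0}−C_R−C_S = 0.4986 mol/L; C_S/C_T = 0.759.

0.759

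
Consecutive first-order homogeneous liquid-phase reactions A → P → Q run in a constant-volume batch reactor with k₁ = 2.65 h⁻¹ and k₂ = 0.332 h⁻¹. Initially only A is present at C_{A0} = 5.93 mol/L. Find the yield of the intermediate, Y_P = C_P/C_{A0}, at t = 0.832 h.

Solving the coupled first-order balances gives C_P(t) = [k₁/(k₂−k₁)]·C_{A0}·(e^(−k₁t) − e^(−k₂t)).
e^(−k₁t) = e^(−2.65×0.832) = e^(−2.205) = 0.1103; e^(−k₂t) = e^(−0.2762) = 0.7586.
C_P = 2.65×5.93/(0.332−2.65) × (0.1103−0.7586) = (-6.779)×(-0.6484) = 4.396 mol/L.
Y_P = C_P/C_{A0} = 4.396/5.93 = 0.741.

0.741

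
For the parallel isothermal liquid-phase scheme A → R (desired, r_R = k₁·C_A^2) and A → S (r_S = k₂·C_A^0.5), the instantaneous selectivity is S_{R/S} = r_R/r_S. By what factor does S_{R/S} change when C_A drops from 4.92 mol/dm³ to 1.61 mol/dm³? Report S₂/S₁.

S_{R/S} = (k₁/k₂)·C_A^1.5, so S₂/S₁ = (C_{A,2}/C_{A,1})^1.5.
= (1.61/4.92)^1.5 = (0.3272)^1.5 = 0.187.
Selectivity toward R falls as C_A falls — high-concentration operation is favoured.

0.187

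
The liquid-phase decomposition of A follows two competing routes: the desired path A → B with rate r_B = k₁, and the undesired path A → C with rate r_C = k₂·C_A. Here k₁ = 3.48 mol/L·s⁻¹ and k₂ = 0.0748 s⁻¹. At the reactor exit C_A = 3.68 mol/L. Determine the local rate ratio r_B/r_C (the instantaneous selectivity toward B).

S_{B/C} = r_B/r_C = (k₁)/(k₂·C_A) = (k₁/k₂)·C_A⁻¹.
= (3.48) / (0.0748×3.680) = 3.480/0.2753 = 12.6.
The undesired path is higher order in A, so low C_A (CSTR or dilute feed) favours B.

12.6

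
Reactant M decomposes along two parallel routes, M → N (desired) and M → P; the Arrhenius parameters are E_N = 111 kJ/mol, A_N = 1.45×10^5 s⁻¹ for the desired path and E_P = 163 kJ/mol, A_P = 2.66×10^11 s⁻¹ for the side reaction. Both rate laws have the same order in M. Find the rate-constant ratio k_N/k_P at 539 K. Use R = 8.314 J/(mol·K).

0.0597

Since both paths have the same order in M, the concentration cancels and S_{N/P} = k_N/k_P = (A_N/A_P)·exp[(E_P−E_N)/(RT)].
(E_P−E_N)/(RT) = (163−111)×10³/(8.314×539) = 52000/4481 = 11.60.
k_N/k_P = (1.45×10^5/2.66×10^11)·exp(11.60) = 5.451×10^-7 × 1.095×10^5 = 0.0597.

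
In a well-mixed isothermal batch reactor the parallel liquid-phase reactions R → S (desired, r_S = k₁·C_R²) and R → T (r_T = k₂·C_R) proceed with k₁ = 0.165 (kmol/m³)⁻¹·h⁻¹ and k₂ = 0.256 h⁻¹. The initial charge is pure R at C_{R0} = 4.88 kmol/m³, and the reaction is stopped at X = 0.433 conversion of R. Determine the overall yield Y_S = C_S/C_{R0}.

C_R = C_{R0}(1−X) = 2.767 kmol/m³.
Along a PFR/batch, dC_T/dC_R = −r_T/(r_S+r_T) = −k₂/(k₂+k₁·C_R).
Integrating from C_{R0} to C_R: C_T = (0.256/0.165)·ln[(0.256+0.165·4.88)/(0.256+0.165·2.77)] = 1.552·ln(1.061/0.7125) = 0.6180 kmol/m³.
Then C_S = (C_{R0}−C_R) − C_T = 2.113 − 0.6180 = 1.495 kmol/m³.
Y_S = C_S/C_{R0} = 1.495/4.88 = 0.306.

0.306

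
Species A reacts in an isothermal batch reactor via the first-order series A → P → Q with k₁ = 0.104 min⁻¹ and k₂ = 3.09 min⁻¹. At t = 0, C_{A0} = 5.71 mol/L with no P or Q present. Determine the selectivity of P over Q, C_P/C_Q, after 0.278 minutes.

Solving the coupled first-order balances gives C_P(t) = [k₁/(k₂−k₁)]·C_{A0}·(e^(−k₁t) − e^(−k₂t)).
e^(−k₁t) = e^(−0.104×0.278) = e^(−0.02891) = 0.9715; e^(−k₂t) = e^(−0.8590) = 0.4236.
C_P = 0.104×5.71/(3.09−0.104) × (0.9715−0.4236) = 0.1989×0.5479 = 0.1090 mol/L.
C_A = C_{A0}e^(−k₁t) = 5.547 mol/L, so C_Q = C_{A0}−C_A−C_P = 0.05376 mol/L; C_P/C_Q = 2.03.

2.03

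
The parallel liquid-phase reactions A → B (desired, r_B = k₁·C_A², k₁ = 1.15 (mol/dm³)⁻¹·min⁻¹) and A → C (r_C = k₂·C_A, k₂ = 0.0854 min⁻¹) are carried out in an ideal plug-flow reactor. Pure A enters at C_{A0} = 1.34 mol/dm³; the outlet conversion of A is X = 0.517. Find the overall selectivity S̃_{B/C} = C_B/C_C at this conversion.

C_A = C_{A0}(1−X) = 0.6472 mol/dm³.
Along a PFR/batch, dC_C/dC_A = −r_C/(r_B+r_C) = −k₂/(k₂+k₁·C_A).
Integrating from C_{A0} to C_A: C_C = (0.0854/1.15)·ln[(0.0854+1.15·1.34)/(0.0854+1.15·0.647)] = 0.07426·ln(1.626/0.8297) = 0.04998 mol/dm³.
Then C_B = (C_{A0}−C_A) − C_C = 0.6928 − 0.04998 = 0.6428 mol/dm³.
S̃_{B/C} = C_B/C_C = 0.6428/0.04998 = 12.9.

12.9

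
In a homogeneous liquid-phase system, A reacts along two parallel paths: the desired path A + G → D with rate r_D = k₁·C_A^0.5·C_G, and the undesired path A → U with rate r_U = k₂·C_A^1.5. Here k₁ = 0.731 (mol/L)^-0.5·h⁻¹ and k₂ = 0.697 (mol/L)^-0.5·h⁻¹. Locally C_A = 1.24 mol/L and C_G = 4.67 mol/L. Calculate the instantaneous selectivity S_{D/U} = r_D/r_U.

S_{D/U} = r_D/r_U = (k₁·C_A^0.5·C_G)/(k₂·C_A^1.5) = (k₁/k₂)·C_A⁻¹·C_G.
= (0.731×1.240^0.5×4.670) / (0.697×1.240^1.5) = 3.801/0.9624 = 3.95.

3.95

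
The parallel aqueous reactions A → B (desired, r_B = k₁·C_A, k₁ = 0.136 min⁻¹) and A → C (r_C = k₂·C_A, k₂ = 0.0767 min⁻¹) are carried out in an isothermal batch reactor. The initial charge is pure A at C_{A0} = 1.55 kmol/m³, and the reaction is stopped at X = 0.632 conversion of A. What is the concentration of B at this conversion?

0.626 kmol/m³

C_A = C_{A0}(1−X) = 0.5704 kmol/m³.
Both paths are first order in A, so the instantaneous fraction to B is constant: dC_B/d(−C_A) = k₁/(k₁+k₂) = 0.6394.
C_B = 0.6394·(C_{A0}−C_A) = 0.6394×0.9796 = 0.626 kmol/m³.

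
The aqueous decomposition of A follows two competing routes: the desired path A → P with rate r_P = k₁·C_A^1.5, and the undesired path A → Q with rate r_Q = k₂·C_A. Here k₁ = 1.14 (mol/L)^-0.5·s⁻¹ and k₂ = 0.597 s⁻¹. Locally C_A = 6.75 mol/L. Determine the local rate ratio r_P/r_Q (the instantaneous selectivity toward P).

S_{P/Q} = r_P/r_Q = (k₁·C_A^1.5)/(k₂·C_A) = (k₁/k₂)·C_A^0.5.
= (1.14×6.750^1.5) / (0.597×6.750) = 19.99/4.030 = 4.96.
Since the desired path is higher order in A, keeping C_A high (PFR or concentrated feed) favours P.

4.96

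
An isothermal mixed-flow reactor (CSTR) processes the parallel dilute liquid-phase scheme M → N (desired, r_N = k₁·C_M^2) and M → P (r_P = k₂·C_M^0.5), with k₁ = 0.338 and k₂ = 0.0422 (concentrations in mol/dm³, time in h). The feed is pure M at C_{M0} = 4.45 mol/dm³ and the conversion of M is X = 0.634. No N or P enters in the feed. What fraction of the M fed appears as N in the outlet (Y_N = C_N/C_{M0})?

Exit C_M = C_{M0}(1−X) = 4.45×0.366 = 1.629 mol/dm³.
In a CSTR the entire volume is at exit conditions, so r_N = 0.338×1.629^2 = 0.8966 and r_P = 0.0422×1.629^0.5 = 0.05386.
Fraction of consumed M going to N: r_N/(r_N+r_P) = 0.9433.
C_N = 0.9433·C_{M0}·X = 0.9433×4.45×0.634 = 2.66 mol/dm³; Y_N = C_N/C_{M0} = 0.598.

0.598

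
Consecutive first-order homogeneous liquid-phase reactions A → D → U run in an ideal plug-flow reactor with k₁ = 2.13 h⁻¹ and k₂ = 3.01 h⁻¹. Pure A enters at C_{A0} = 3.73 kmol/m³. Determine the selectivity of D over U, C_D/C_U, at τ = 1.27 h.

Solving the coupled first-order balances gives C_D(τ) = [k₁/(k₂−k₁)]·C_{A0}·(e^(−k₁τ) − e^(−k₂τ)).
e^(−k₁τ) = e^(−2.13×1.27) = e^(−2.705) = 0.06686; e^(−k₂τ) = e^(−3.823) = 0.02187.
C_D = 2.13×3.73/(3.01−2.13) × (0.06686−0.02187) = 9.028×0.04499 = 0.4062 kmol/m³.
C_A = C_{A0}e^(−k₁τ) = 0.2494 kmol/m³, so C_U = C_{A0}−C_A−C_D = 3.074 kmol/m³; C_D/C_U = 0.132.

0.132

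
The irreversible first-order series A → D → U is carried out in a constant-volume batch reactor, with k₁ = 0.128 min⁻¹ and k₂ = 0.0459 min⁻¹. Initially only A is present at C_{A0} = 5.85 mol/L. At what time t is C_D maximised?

12.5 min

The intermediate peaks when r₁ = r₂, i.e. k₁e^(−k₁t) = k₂e^(−k₂t), giving t_opt = ln(k₂/k₁)/(k₂−k₁).
= ln(0.0459/0.128)/(0.0459−0.128) = ln(0.3586)/-0.08210 = -1.026/-0.08210 = 12.5 min.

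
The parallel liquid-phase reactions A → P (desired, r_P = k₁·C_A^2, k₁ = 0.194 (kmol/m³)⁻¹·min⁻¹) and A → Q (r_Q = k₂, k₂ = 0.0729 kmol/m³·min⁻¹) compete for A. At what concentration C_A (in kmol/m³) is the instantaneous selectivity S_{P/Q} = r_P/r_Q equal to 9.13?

1.85 kmol/m³

S_{P/Q} = (k₁/k₂)·C_A^2 ⇒ C_A = (S·k₂/k₁)^(0.5).
= (9.13×0.0729/0.194)^(0.5) = (3.431)^(0.5) = 1.85 kmol/m³.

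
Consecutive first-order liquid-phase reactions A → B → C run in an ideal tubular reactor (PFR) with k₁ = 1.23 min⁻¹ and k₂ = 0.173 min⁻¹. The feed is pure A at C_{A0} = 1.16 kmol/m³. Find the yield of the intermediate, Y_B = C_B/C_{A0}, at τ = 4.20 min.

0.556

The intermediate concentration in a first-order A→B→C sequence is C_B = k₁C_{A0}(e^(−k₁τ) − e^(−k₂τ))/(k₂−k₁).
e^(−k₁τ) = e^(−1.23×4.20) = e^(−5.166) = 0.005707; e^(−k₂τ) = e^(−0.7266) = 0.4836.
C_B = 1.23×1.16/(0.173−1.23) × (0.005707−0.4836) = (-1.350)×(-0.4778) = 0.6450 kmol/m³.
Y_B = C_B/C_{A0} = 0.6450/1.16 = 0.556.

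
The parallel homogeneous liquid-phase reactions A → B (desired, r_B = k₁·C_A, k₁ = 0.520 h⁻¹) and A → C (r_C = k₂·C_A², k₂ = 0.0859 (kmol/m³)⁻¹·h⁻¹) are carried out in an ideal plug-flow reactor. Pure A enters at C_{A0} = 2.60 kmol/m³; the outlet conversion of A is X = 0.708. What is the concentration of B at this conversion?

C_A = C_{A0}(1−X) = 0.7592 kmol/m³.
Along a PFR/batch, dC_B/dC_A = −r_B/(r_B+r_C) = −k₁/(k₁+k₂·C_A).
Integrating from C_{A0} to C_A: C_B = (0.520/0.0859)·ln[(0.520+0.0859·2.60)/(0.520+0.0859·0.759)] = 6.054·ln(0.7433/0.5852) = 1.448 kmol/m³.

1.45 kmol/m³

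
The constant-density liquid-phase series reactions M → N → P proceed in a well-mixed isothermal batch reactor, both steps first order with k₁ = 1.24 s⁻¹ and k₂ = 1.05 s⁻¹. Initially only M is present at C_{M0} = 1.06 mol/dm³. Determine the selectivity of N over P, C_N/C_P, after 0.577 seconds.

Solving the coupled first-order balances gives C_N(t) = [k₁/(k₂−k₁)]·C_{M0}·(e^(−k₁t) − e^(−k₂t)).
e^(−k₁t) = e^(−1.24×0.577) = e^(−0.7155) = 0.4890; e^(−k₂t) = e^(−0.6058) = 0.5456.
C_N = 1.24×1.06/(1.05−1.24) × (0.4890−0.5456) = (-6.918)×(-0.05665) = 0.3919 mol/dm³.
C_M = C_{M0}e^(−k₁t) = 0.5183 mol/dm³, so C_P = C_{M0}−C_M−C_N = 0.1498 mol/dm³; C_N/C_P = 2.62.

2.62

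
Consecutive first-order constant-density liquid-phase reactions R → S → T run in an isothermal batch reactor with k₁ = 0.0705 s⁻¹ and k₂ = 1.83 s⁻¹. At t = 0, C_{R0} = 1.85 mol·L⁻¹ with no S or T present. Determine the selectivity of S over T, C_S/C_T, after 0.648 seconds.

For first-order series with pure R initially, C_S(t) = k₁C_{R0}/(k₂−k₁)·(e^(−k₁t) − e^(−k₂t)).
e^(−k₁t) = e^(−0.0705×0.648) = e^(−0.04568) = 0.9553; e^(−k₂t) = e^(−1.186) = 0.3055.
C_S = 0.0705×1.85/(1.83−0.0705) × (0.9553−0.3055) = 0.07413×0.6499 = 0.04817 mol·L⁻¹.
C_R = C_{R0}e^(−k₁t) = 1.767 mol·L⁻¹, so C_T = C_{R0}−C_R−C_S = 0.03444 mol·L⁻¹; C_S/C_T = 1.40.

1.40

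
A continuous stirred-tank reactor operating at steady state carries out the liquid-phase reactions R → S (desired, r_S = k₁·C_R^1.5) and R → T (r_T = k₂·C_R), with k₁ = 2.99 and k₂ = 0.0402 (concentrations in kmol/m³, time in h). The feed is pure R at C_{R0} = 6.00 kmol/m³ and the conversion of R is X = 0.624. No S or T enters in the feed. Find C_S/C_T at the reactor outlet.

Exit C_R = C_{R0}(1−X) = 6.00×0.376 = 2.256 kmol/m³.
In a CSTR the entire volume is at exit conditions, so r_S = 2.99×2.256^1.5 = 10.13 and r_T = 0.0402×2.256 = 0.09069.
Overall selectivity = C_S/C_T = r_Sτ/(r_Tτ) = r_S/r_T = 112.

112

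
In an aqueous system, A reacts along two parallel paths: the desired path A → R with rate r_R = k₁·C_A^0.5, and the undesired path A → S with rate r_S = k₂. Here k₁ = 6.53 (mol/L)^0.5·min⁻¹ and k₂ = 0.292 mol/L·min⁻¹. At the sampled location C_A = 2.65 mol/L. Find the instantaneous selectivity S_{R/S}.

36.4

S_{R/S} = r_R/r_S = (k₁·C_A^0.5)/(k₂) = (k₁/k₂)·C_A^0.5.
= (6.53×2.650^0.5) / (0.292) = 10.63/0.2920 = 36.4.
Since the desired path is higher order in A, keeping C_A high (PFR or concentrated feed) favours R.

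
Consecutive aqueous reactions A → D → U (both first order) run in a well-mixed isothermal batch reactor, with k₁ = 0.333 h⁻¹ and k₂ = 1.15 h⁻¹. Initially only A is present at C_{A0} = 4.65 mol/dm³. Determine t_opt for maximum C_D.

1.52 h

Setting dC_D/dt = 0 gives t_opt = ln(k₂/k₁)/(k₂−k₁).
= ln(1.15/0.333)/(1.15−0.333) = ln(3.453)/0.8170 = 1.239/0.8170 = 1.52 h.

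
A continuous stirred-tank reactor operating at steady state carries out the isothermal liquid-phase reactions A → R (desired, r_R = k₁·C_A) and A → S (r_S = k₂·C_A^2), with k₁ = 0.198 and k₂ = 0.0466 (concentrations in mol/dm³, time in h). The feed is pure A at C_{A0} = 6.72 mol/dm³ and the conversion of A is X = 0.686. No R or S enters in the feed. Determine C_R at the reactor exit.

3.08 mol/dm³

Exit C_A = C_{A0}(1−X) = 6.72×0.314 = 2.110 mol/dm³.
Rates in a CSTR are evaluated at the outlet concentration: r_R = 0.198×2.110 = 0.4178, r_S = 0.0466×2.110^2 = 0.2075.
Fraction of consumed A going to R: r_R/(r_R+r_S) = 0.6682.
C_R = 0.6682·C_{A0}·X = 0.6682×6.72×0.686 = 3.08 mol/dm³.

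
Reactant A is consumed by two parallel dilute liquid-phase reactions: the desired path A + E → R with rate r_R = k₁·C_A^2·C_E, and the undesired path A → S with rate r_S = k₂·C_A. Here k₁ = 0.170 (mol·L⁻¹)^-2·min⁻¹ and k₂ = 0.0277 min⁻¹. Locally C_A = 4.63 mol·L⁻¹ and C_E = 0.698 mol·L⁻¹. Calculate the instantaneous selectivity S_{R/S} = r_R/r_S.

19.8

S_{R/S} = r_R/r_S = (k₁·C_A^2·C_E)/(k₂·C_A) = (k₁/k₂)·C_A·C_E.
= (0.170×4.630^2×0.6980) / (0.0277×4.630) = 2.544/0.1283 = 19.8.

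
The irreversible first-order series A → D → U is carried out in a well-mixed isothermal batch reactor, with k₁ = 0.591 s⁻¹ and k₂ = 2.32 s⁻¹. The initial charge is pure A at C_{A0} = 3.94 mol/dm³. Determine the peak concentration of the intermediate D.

0.629 mol/dm³

At the optimum, C_{D,max}/C_{A0} = (k₁/k₂)^[k₂/(k₂−k₁)].
= (0.591/2.32)^(2.32/(2.32−0.591)) = (0.2547)^(1.342) = 0.1596.
C_{D,max} = 0.1596×3.94 = 0.629 mol/dm³.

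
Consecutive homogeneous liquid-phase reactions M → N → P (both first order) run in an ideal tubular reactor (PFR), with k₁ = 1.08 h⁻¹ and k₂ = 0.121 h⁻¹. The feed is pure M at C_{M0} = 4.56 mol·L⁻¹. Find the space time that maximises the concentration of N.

For first-order series the maximum of C_N occurs at τ_opt = ln(k₂/k₁)/(k₂−k₁).
= ln(0.121/1.08)/(0.121−1.08) = ln(0.1120)/-0.9590 = -2.189/-0.9590 = 2.28 h.

2.28 h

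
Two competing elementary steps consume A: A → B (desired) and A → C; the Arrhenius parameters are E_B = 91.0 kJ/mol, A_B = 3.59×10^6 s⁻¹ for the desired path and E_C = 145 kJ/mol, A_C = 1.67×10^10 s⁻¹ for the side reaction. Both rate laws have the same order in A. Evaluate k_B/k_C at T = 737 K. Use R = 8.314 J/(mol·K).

1.44

With equal orders, S_{B/C} = k_B/k_C = (A_B/A_C)·exp[(E_C−E_B)/(RT)].
(E_C−E_B)/(RT) = (145−91.0)×10³/(8.314×737) = 54000/6127 = 8.813.
k_B/k_C = (3.59×10^6/1.67×10^10)·exp(8.813) = 2.150×10^-4 × 6720 = 1.44.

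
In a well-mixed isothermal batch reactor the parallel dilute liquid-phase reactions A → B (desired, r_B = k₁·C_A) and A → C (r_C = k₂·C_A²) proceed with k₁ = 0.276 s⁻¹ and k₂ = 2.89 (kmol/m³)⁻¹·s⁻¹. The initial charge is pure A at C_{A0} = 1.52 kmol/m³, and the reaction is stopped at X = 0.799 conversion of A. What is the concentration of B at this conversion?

0.133 kmol/m³

C_A = C_{A0}(1−X) = 0.3055 kmol/m³.
Along a PFR/batch, dC_B/dC_A = −r_B/(r_B+r_C) = −k₁/(k₁+k₂·C_A).
Integrating from C_{A0} to C_A: C_B = (0.276/2.89)·ln[(0.276+2.89·1.52)/(0.276+2.89·0.306)] = 0.09550·ln(4.669/1.159) = 0.1331 kmol/m³.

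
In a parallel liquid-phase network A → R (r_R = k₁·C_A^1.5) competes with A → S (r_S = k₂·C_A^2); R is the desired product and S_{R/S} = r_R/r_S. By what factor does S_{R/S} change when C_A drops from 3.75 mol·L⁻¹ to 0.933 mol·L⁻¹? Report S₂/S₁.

2.00

S_{R/S} = (k₁/k₂)·C_A^-0.5, so S₂/S₁ = (C_{A,2}/C_{A,1})^-0.5.
= (0.933/3.75)^(-0.5) = (0.2488)^(-0.5) = 2.00.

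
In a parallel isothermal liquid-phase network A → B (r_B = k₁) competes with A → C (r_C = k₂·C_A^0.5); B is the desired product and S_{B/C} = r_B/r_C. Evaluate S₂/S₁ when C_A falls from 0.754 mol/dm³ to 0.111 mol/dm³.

S_{B/C} = (k₁/k₂)·C_A^-0.5, so S₂/S₁ = (C_{A,2}/C_{A,1})^-0.5.
= (0.111/0.754)^(-0.5) = (0.1472)^(-0.5) = 2.61.

2.61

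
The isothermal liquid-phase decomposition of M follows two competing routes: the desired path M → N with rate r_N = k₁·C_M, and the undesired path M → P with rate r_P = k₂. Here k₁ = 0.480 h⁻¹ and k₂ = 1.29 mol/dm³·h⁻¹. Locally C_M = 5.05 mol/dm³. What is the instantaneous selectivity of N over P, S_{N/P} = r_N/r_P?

S_{N/P} = r_N/r_P = (k₁·C_M)/(k₂) = (k₁/k₂)·C_M.
= (0.480×5.050) / (1.29) = 2.424/1.290 = 1.88.
Since the desired path is higher order in M, keeping C_M high (PFR or concentrated feed) favours N.

1.88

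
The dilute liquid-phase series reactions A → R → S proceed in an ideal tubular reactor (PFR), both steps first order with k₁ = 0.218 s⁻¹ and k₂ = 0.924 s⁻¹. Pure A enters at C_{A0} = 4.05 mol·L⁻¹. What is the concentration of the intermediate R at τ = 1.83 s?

0.609 mol·L⁻¹

Solving the coupled first-order balances gives C_R(τ) = [k₁/(k₂−k₁)]·C_{A0}·(e^(−k₁τ) − e^(−k₂τ)).
e^(−k₁τ) = e^(−0.218×1.83) = e^(−0.3989) = 0.6710; e^(−k₂τ) = e^(−1.691) = 0.1843.
C_R = 0.218×4.05/(0.924−0.218) × (0.6710−0.1843) = 1.251×0.4867 = 0.6086 mol·L⁻¹.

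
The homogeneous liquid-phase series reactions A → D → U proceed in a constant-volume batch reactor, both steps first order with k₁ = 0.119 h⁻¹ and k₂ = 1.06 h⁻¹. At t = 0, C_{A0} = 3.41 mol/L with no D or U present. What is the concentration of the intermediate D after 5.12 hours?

The intermediate concentration in a first-order A→B→C sequence is C_D = k₁C_{A0}(e^(−k₁t) − e^(−k₂t))/(k₂−k₁).
e^(−k₁t) = e^(−0.119×5.12) = e^(−0.6093) = 0.5437; e^(−k₂t) = e^(−5.427) = 0.004395.
C_D = 0.119×3.41/(1.06−0.119) × (0.5437−0.004395) = 0.4312×0.5393 = 0.2326 mol/L.

0.233 mol/L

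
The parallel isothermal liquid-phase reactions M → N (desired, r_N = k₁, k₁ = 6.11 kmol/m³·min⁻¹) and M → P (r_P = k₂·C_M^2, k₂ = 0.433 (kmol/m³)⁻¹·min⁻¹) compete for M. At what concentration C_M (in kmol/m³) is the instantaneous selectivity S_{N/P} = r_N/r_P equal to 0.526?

5.18 kmol/m³

S_{N/P} = (k₁/k₂)·C_M^-2 ⇒ C_M = (S·k₂/k₁)^(-0.5).
= (0.526×0.433/6.11)^(-0.5) = (0.03728)^(-0.5) = 5.18 kmol/m³.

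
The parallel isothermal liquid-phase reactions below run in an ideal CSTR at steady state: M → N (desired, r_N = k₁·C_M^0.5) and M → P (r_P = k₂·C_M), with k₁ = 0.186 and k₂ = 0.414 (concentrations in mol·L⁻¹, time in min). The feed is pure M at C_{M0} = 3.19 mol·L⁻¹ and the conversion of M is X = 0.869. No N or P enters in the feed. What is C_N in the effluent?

Exit C_M = C_{M0}(1−X) = 3.19×0.131 = 0.4179 mol·L⁻¹.
A CSTR operates uniformly at the exit composition, giving r_N = 0.1202 and r_P = 0.1730 (each k·C_M^n at C_M = 0.4179).
Fraction of consumed M going to N: r_N/(r_N+r_P) = 0.4100.
C_N = 0.4100·C_{M0}·X = 0.4100×3.19×0.869 = 1.14 mol·L⁻¹.

1.14 mol·L⁻¹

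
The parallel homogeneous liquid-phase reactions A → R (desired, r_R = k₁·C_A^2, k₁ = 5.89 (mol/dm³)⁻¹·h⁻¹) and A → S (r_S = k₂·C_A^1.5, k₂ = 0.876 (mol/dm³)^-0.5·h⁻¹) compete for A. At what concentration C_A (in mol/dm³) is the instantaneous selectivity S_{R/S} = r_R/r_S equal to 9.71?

S_{R/S} = (k₁/k₂)·C_A^0.5 ⇒ C_A = (S·k₂/k₁)^(2).
= (9.71×0.876/5.89)^(2) = (1.444)^(2) = 2.09 mol/dm³.

2.09 mol/dm³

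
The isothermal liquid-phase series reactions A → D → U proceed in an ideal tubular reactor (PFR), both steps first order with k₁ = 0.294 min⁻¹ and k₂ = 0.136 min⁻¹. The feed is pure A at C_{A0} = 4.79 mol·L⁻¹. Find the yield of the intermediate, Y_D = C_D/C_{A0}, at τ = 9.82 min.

0.386

For first-order series with pure A initially, C_D(τ) = k₁C_{A0}/(k₂−k₁)·(e^(−k₁τ) − e^(−k₂τ)).
e^(−k₁τ) = e^(−0.294×9.82) = e^(−2.887) = 0.05574; e^(−k₂τ) = e^(−1.336) = 0.2630.
C_D = 0.294×4.79/(0.136−0.294) × (0.05574−0.2630) = (-8.913)×(-0.2073) = 1.848 mol·L⁻¹.
Y_D = C_D/C_{A0} = 1.848/4.79 = 0.386.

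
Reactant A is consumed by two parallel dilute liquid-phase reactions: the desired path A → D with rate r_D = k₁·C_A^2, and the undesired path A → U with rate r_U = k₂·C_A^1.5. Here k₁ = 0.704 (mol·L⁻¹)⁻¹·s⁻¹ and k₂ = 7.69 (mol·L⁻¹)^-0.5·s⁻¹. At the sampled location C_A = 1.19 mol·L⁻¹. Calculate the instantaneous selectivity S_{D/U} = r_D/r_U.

S_{D/U} = r_D/r_U = (k₁·C_A^2)/(k₂·C_A^1.5) = (k₁/k₂)·C_A^0.5.
= (0.704×1.190^2) / (7.69×1.190^1.5) = 0.9969/9.983 = 0.0999.

0.0999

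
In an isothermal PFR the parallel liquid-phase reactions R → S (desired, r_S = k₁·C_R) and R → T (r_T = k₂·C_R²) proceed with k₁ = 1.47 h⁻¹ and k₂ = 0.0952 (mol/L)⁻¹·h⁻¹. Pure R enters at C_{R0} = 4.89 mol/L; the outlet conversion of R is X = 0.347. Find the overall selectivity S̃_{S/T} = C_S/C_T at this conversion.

C_R = C_{R0}(1−X) = 3.193 mol/L.
Along a PFR/batch, dC_S/dC_R = −r_S/(r_S+r_T) = −k₁/(k₁+k₂·C_R).
Integrating from C_{R0} to C_R: C_S = (1.47/0.0952)·ln[(1.47+0.0952·4.89)/(1.47+0.0952·3.19)] = 15.44·ln(1.936/1.774) = 1.346 mol/L.
C_T = (C_{R0}−C_R)−C_S = 0.3511 mol/L; S̃_{S/T} = 1.346/0.3511 = 3.83.

3.83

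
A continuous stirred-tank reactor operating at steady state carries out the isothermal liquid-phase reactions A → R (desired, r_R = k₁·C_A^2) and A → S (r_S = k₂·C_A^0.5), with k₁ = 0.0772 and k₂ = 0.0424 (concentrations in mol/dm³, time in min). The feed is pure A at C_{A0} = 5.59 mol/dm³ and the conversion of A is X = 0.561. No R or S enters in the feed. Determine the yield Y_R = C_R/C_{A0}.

0.491

Exit C_A = C_{A0}(1−X) = 5.59×0.439 = 2.454 mol/dm³.
Rates in a CSTR are evaluated at the outlet concentration: r_R = 0.0772×2.454^2 = 0.4649, r_S = 0.0424×2.454^0.5 = 0.06642.
Fraction of consumed A going to R: r_R/(r_R+r_S) = 0.8750.
C_R = 0.8750·C_{A0}·X = 0.8750×5.59×0.561 = 2.74 mol/dm³; Y_R = C_R/C_{A0} = 0.491.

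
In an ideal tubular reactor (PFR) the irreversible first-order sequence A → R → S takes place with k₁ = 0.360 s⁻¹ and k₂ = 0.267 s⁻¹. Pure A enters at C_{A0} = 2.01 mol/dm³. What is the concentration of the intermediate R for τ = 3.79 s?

0.840 mol/dm³

The intermediate concentration in a first-order A→B→C sequence is C_R = k₁C_{A0}(e^(−k₁τ) − e^(−k₂τ))/(k₂−k₁).
e^(−k₁τ) = e^(−0.360×3.79) = e^(−1.364) = 0.2555; e^(−k₂τ) = e^(−1.012) = 0.3635.
C_R = 0.360×2.01/(0.267−0.360) × (0.2555−0.3635) = (-7.781)×(-0.1080) = 0.8402 mol/dm³.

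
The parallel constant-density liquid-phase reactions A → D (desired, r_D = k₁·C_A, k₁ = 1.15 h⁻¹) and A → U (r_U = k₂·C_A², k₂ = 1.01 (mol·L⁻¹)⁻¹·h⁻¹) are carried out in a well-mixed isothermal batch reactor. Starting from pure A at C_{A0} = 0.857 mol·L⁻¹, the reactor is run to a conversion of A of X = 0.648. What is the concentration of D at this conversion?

0.371 mol·L⁻¹

C_A = C_{A0}(1−X) = 0.3017 mol·L⁻¹.
Along a PFR/batch, dC_D/dC_A = −r_D/(r_D+r_U) = −k₁/(k₁+k₂·C_A).
Integrating from C_{A0} to C_A: C_D = (1.15/1.01)·ln[(1.15+1.01·0.857)/(1.15+1.01·0.302)] = 1.139·ln(2.016/1.455) = 0.3713 mol·L⁻¹.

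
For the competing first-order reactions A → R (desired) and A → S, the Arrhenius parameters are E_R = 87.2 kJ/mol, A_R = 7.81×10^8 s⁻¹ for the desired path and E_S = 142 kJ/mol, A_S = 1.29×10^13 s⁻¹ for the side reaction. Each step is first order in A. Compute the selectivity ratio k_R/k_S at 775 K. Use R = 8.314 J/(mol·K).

0.299

With equal orders, S_{R/S} = k_R/k_S = (A_R/A_S)·exp[(E_S−E_R)/(RT)].
(E_S−E_R)/(RT) = (142−87.2)×10³/(8.314×775) = 54800/6443 = 8.505.
k_R/k_S = (7.81×10^8/1.29×10^13)·exp(8.505) = 6.054×10^-5 × 4939 = 0.299.
Since E_R < E_S, lowering the temperature improves selectivity toward R.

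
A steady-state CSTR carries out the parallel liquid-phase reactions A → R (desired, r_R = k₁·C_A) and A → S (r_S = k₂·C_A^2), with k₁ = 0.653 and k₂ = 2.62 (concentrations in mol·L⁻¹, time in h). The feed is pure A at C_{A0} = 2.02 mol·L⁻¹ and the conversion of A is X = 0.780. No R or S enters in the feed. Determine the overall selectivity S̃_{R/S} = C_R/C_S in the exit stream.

0.561

Exit C_A = C_{A0}(1−X) = 2.02×0.220 = 0.4444 mol·L⁻¹.
In a CSTR the entire volume is at exit conditions, so r_R = 0.653×0.4444 = 0.2902 and r_S = 2.62×0.4444^2 = 0.5174.
Overall selectivity = C_R/C_S = r_Rτ/(r_Sτ) = r_R/r_S = 0.561.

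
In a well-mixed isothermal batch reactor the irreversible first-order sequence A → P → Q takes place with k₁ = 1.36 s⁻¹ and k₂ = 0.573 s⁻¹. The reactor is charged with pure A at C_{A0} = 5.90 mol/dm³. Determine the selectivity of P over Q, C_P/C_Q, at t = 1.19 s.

1.96

Solving the coupled first-order balances gives C_P(t) = [k₁/(k₂−k₁)]·C_{A0}·(e^(−k₁t) − e^(−k₂t)).
e^(−k₁t) = e^(−1.36×1.19) = e^(−1.618) = 0.1982; e^(−k₂t) = e^(−0.6819) = 0.5057.
C_P = 1.36×5.90/(0.573−1.36) × (0.1982−0.5057) = (-10.20)×(-0.3075) = 3.135 mol/dm³.
C_A = C_{A0}e^(−k₁t) = 1.169 mol/dm³, so C_Q = C_{A0}−C_A−C_P = 1.596 mol/dm³; C_P/C_Q = 1.96.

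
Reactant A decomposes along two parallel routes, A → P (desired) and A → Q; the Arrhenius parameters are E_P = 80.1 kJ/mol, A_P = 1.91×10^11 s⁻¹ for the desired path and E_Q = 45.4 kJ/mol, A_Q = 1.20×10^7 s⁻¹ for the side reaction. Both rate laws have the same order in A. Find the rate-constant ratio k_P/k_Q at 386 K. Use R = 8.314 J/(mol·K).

k_P/k_Q = (A_P/A_Q)·exp[−(E_P−E_Q)/(RT)] = (A_P/A_Q)·exp[(E_Q−E_P)/(RT)].
(E_Q−E_P)/(RT) = (45.4−80.1)×10³/(8.314×386) = -34700/3209 = -10.81.
k_P/k_Q = (1.91×10^11/1.20×10^7)·exp(-10.81) = 15917 × 2.014×10^-5 = 0.321.
Since E_P > E_Q, raising the temperature improves selectivity toward P.

0.321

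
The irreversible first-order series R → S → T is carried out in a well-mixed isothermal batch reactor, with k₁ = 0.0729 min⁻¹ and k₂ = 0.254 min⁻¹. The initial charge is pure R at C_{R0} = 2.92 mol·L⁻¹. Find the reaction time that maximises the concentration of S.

6.89 min

The intermediate peaks when r₁ = r₂, i.e. k₁e^(−k₁t) = k₂e^(−k₂t), giving t_opt = ln(k₂/k₁)/(k₂−k₁).
= ln(0.254/0.0729)/(0.254−0.0729) = ln(3.484)/0.1811 = 1.248/0.1811 = 6.89 min.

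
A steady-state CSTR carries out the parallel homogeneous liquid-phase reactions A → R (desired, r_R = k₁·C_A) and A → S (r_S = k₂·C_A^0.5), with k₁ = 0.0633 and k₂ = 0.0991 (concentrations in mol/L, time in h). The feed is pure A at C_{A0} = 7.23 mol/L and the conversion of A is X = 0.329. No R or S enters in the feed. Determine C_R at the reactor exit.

Exit C_A = C_{A0}(1−X) = 7.23×0.671 = 4.851 mol/L.
A CSTR operates uniformly at the exit composition, giving r_R = 0.3071 and r_S = 0.2183 (each k·C_A^n at C_A = 4.851).
Fraction of consumed A going to R: r_R/(r_R+r_S) = 0.5845.
C_R = 0.5845·C_{A0}·X = 0.5845×7.23×0.329 = 1.39 mol/L.

1.39 mol/L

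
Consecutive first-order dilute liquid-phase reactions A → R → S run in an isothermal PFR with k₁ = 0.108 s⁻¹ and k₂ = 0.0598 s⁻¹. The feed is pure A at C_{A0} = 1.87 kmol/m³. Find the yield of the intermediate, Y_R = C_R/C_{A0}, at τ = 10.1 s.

0.472

For first-order series with pure A initially, C_R(τ) = k₁C_{A0}/(k₂−k₁)·(e^(−k₁τ) − e^(−k₂τ)).
e^(−k₁τ) = e^(−0.108×10.1) = e^(−1.091) = 0.3359; e^(−k₂τ) = e^(−0.6040) = 0.5466.
C_R = 0.108×1.87/(0.0598−0.108) × (0.3359−0.5466) = (-4.190)×(-0.2107) = 0.8828 kmol/m³.
Y_R = C_R/C_{A0} = 0.8828/1.87 = 0.472.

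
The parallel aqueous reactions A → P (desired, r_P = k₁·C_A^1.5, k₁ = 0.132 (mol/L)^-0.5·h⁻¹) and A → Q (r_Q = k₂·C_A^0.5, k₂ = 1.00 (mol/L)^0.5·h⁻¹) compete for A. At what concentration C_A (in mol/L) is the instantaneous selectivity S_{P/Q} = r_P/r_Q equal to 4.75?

36.0 mol/L

S_{P/Q} = (k₁/k₂)·C_A ⇒ C_A = S·k₂/k₁.
= 4.75×1.00/0.132 = 36.0 mol/L.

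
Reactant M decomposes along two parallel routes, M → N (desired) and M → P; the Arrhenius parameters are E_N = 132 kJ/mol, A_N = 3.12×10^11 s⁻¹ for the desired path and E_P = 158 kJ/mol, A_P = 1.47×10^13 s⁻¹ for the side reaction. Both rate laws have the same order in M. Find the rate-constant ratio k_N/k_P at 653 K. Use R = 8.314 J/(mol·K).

k_N/k_P = (A_N/A_P)·exp[−(E_N−E_P)/(RT)] = (A_N/A_P)·exp[(E_P−E_N)/(RT)].
(E_P−E_N)/(RT) = (158−132)×10³/(8.314×653) = 26000/5429 = 4.789.
k_N/k_P = (3.12×10^11/1.47×10^13)·exp(4.789) = 0.02122 × 120.2 = 2.55.

2.55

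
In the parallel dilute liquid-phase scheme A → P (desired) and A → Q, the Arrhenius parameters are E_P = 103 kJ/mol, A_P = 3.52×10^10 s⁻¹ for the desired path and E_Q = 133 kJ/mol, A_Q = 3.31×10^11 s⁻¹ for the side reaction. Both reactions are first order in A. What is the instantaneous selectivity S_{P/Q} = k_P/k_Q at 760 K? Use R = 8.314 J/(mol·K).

12.3

With equal orders, S_{P/Q} = k_P/k_Q = (A_P/A_Q)·exp[(E_Q−E_P)/(RT)].
(E_Q−E_P)/(RT) = (133−103)×10³/(8.314×760) = 30000/6319 = 4.748.
k_P/k_Q = (3.52×10^10/3.31×10^11)·exp(4.748) = 0.1063 × 115.3 = 12.3.
Since E_P < E_Q, lowering the temperature improves selectivity toward P.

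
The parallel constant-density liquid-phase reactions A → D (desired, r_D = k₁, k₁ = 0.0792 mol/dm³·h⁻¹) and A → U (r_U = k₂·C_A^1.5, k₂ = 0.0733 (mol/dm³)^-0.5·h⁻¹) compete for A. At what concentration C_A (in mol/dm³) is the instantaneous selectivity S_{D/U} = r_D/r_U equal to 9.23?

S_{D/U} = (k₁/k₂)·C_A^-1.5 ⇒ C_A = (S·k₂/k₁)^(1/(-1.5)).
= (9.23×0.0733/0.0792)^(-0.6667) = (8.542)^(-0.6667) = 0.239 mol/dm³.

0.239 mol/dm³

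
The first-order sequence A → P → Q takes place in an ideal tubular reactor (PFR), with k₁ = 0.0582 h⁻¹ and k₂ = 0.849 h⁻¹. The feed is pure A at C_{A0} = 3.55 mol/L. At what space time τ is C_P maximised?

The intermediate peaks when r₁ = r₂, i.e. k₁e^(−k₁τ) = k₂e^(−k₂τ), giving τ_opt = ln(k₂/k₁)/(k₂−k₁).
= ln(0.849/0.0582)/(0.849−0.0582) = ln(14.59)/0.7908 = 2.680/0.7908 = 3.39 h.

3.39 h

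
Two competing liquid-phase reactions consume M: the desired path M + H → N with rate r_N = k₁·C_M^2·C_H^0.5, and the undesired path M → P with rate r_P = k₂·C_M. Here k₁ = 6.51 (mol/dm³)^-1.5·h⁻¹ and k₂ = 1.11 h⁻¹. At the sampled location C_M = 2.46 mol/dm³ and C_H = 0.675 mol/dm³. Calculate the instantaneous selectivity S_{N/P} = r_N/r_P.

S_{N/P} = r_N/r_P = (k₁·C_M^2·C_H^0.5)/(k₂·C_M) = (k₁/k₂)·C_M·C_H^0.5.
= (6.51×2.460^2×0.6750^0.5) / (1.11×2.460) = 32.37/2.731 = 11.9.
Since the desired path is higher order in M, keeping C_M high (PFR or concentrated feed) favours N.

11.9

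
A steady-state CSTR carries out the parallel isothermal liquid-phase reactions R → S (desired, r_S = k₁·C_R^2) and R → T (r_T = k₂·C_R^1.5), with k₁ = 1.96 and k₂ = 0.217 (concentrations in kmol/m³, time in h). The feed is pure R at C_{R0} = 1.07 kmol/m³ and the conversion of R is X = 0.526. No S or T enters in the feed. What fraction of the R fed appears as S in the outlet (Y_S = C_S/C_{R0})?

0.455

Exit C_R = C_{R0}(1−X) = 1.07×0.474 = 0.5072 kmol/m³.
Rates in a CSTR are evaluated at the outlet concentration: r_S = 1.96×0.5072^2 = 0.5042, r_T = 0.217×0.5072^1.5 = 0.07838.
Fraction of consumed R going to S: r_S/(r_S+r_T) = 0.8655.
C_S = 0.8655·C_{R0}·X = 0.8655×1.07×0.526 = 0.487 kmol/m³; Y_S = C_S/C_{R0} = 0.455.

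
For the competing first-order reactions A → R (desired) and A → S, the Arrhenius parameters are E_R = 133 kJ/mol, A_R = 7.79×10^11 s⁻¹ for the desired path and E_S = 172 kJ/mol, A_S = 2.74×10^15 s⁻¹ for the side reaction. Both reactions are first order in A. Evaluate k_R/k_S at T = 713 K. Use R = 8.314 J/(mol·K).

With equal orders, S_{R/S} = k_R/k_S = (A_R/A_S)·exp[(E_S−E_R)/(RT)].
(E_S−E_R)/(RT) = (172−133)×10³/(8.314×713) = 39000/5928 = 6.579.
k_R/k_S = (7.79×10^11/2.74×10^15)·exp(6.579) = 2.843×10^-4 × 719.9 = 0.205.
Since E_R < E_S, lowering the temperature improves selectivity toward R.

0.205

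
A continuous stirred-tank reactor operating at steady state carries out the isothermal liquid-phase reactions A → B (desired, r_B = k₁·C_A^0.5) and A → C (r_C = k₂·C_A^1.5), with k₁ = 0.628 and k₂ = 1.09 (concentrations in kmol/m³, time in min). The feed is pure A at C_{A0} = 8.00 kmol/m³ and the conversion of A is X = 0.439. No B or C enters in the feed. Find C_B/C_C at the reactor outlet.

0.128

Exit C_A = C_{A0}(1−X) = 8.00×0.561 = 4.488 kmol/m³.
A CSTR operates uniformly at the exit composition, giving r_B = 1.330 and r_C = 10.36 (each k·C_A^n at C_A = 4.488).
Overall selectivity = C_B/C_C = r_Bτ/(r_Cτ) = r_B/r_C = 0.128.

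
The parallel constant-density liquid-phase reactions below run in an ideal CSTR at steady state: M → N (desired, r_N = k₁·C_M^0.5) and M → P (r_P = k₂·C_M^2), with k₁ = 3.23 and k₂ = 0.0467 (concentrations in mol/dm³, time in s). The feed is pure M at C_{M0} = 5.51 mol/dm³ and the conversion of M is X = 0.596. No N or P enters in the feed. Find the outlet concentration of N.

3.13 mol/dm³

Exit C_M = C_{M0}(1−X) = 5.51×0.404 = 2.226 mol/dm³.
A CSTR operates uniformly at the exit composition, giving r_N = 4.819 and r_P = 0.2314 (each k·C_M^n at C_M = 2.226).
Fraction of consumed M going to N: r_N/(r_N+r_P) = 0.9542.
C_N = 0.9542·C_{M0}·X = 0.9542×5.51×0.596 = 3.13 mol/dm³.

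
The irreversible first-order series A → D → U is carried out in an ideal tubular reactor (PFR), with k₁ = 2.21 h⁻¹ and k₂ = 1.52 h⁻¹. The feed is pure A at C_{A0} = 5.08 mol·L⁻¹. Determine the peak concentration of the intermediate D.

For a first-order series the maximum intermediate yield is C_{D,max}/C_{A0} = (k₁/k₂)^[k₂/(k₂−k₁)].
= (2.21/1.52)^(1.52/(1.52−2.21)) = (1.454)^(-2.203) = 0.4385.
C_{D,max} = 0.4385×5.08 = 2.23 mol·L⁻¹.

2.23 mol·L⁻¹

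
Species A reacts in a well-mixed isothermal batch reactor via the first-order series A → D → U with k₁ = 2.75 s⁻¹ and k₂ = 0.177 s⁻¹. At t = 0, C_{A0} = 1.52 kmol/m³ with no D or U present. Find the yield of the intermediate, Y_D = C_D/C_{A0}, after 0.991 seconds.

The intermediate concentration in a first-order A→B→C sequence is C_D = k₁C_{A0}(e^(−k₁t) − e^(−k₂t))/(k₂−k₁).
e^(−k₁t) = e^(−2.75×0.991) = e^(−2.725) = 0.06553; e^(−k₂t) = e^(−0.1754) = 0.8391.
C_D = 2.75×1.52/(0.177−2.75) × (0.06553−0.8391) = (-1.625)×(-0.7736) = 1.257 kmol/m³.
Y_D = C_D/C_{A0} = 1.257/1.52 = 0.827.

0.827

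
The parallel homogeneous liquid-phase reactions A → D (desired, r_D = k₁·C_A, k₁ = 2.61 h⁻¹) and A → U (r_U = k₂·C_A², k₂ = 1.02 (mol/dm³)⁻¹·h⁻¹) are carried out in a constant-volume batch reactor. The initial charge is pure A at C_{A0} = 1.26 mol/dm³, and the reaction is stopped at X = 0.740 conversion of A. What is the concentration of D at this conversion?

0.716 mol/dm³

C_A = C_{A0}(1−X) = 0.3276 mol/dm³.
Along a PFR/batch, dC_D/dC_A = −r_D/(r_D+r_U) = −k₁/(k₁+k₂·C_A).
Integrating from C_{A0} to C_A: C_D = (2.61/1.02)·ln[(2.61+1.02·1.26)/(2.61+1.02·0.328)] = 2.559·ln(3.895/2.944) = 0.7163 mol/dm³.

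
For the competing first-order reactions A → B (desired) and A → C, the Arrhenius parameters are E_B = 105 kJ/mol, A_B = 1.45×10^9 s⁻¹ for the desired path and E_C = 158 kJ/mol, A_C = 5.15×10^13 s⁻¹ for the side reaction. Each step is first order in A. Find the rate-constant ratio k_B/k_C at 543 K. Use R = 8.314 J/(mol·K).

With equal orders, S_{B/C} = k_B/k_C = (A_B/A_C)·exp[(E_C−E_B)/(RT)].
(E_C−E_B)/(RT) = (158−105)×10³/(8.314×543) = 53000/4515 = 11.74.
k_B/k_C = (1.45×10^9/5.15×10^13)·exp(11.74) = 2.816×10^-5 × 1.255×10^5 = 3.53.
Since E_B < E_C, lowering the temperature improves selectivity toward B.

3.53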